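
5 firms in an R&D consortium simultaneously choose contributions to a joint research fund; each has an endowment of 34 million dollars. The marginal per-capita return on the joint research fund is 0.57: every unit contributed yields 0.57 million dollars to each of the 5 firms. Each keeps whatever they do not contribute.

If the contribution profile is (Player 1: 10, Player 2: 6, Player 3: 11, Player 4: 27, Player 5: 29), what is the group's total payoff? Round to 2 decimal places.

Total contributed: 10 + 6 + 11 + 27 + 29 = 83; total kept: 5 × 34 − 83 = 87.
The joint research fund pays out 0.57 × 5 × 83 = 236.55 in aggregate.
Group total = 87 + 236.55 = 323.55.

323.55 million dollars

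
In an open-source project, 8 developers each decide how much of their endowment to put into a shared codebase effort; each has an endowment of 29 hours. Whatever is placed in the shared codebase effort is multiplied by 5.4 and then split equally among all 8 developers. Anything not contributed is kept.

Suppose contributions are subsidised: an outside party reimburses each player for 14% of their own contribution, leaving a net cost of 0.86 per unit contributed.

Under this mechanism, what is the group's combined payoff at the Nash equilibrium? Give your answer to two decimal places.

The effective private return is (5.4/8) / 0.86 = 0.7849, which is still under 1, so the mechanism doesn't change anyone's dominant strategy: zero contribution.
Everyone keeps their endowment and the group total is 8 × 29 = 232.

232.00 hours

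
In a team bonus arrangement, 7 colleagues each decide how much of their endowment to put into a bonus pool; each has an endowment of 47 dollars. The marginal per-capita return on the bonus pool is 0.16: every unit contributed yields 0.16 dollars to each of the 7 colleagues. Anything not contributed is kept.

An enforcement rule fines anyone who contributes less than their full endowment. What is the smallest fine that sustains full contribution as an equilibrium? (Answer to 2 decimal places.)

Given the others contribute fully, the best deviation is to contribute 0 (any partial contribution still incurs the fine and gives up units whose private return 0.16 is below 1).
Deviating from 47 to 0 saves 47 dollars but forfeits the deviator's share of the drop in the bonus pool: 0.16 × 47 = 7.52.
So the deviation gain is 47 − 7.52 = 39.48, and the fine must be at least 39.48 dollars to wipe it out.

39.48 dollars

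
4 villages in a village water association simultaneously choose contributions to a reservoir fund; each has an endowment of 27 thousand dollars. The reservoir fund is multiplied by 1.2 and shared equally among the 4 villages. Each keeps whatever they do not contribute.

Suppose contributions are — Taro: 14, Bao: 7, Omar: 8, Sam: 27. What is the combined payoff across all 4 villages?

119.20 thousand dollars

Total contributed: 14 + 7 + 8 + 27 = 56; total kept: 4 × 27 − 56 = 52.
The reservoir fund pays out 1.2 × 56 = 67.20 in aggregate.
Group total = 52 + 67.20 = 119.20.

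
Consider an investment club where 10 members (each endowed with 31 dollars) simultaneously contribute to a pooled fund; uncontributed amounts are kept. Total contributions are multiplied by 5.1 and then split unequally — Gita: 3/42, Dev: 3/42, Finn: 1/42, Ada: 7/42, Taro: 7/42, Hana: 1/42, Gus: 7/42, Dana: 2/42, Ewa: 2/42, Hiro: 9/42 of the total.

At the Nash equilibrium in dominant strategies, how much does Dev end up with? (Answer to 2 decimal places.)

42.29 dollars

For player j, contributing a unit is worthwhile iff 5.1 × (j's share) ≥ 1, i.e. iff j's share is at least 0.1961.
The only share above 0.1961 is Hiro's 9/42, contributing 31; the remaining 9 contribute 0. Total contributed: 31.
Dev keeps 31 and receives 5.1 × 31 × 3/42 = 11.29 from the pooled fund, for a payoff of 42.29.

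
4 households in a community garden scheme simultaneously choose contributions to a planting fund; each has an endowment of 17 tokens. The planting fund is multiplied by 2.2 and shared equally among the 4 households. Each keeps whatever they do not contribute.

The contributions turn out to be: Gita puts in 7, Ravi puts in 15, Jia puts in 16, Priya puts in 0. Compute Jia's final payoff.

Total contributed: 7 + 15 + 16 + 0 = 38.
Each receives 2.2 × 38 / 4 = 20.90 from the planting fund.
Jia keeps 17 − 16 = 1, so Jia's payoff is 1 + 20.90 = 21.90.

21.90 tokens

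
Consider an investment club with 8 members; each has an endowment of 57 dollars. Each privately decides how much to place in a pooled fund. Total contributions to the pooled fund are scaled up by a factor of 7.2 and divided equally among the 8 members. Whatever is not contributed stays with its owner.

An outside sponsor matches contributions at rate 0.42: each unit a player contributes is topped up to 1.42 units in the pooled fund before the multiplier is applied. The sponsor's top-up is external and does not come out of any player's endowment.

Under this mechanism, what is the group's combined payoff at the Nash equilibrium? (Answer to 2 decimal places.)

The effective private return per unit is now 7.2 × 1.42 / 8 = 1.2780 > 1, so every player's dominant strategy flips to full contribution.
At the Nash equilibrium everyone contributes 57. Group total payoff = 7.2 × 1.42 × 456 = 4662.14.

4662.14 dollars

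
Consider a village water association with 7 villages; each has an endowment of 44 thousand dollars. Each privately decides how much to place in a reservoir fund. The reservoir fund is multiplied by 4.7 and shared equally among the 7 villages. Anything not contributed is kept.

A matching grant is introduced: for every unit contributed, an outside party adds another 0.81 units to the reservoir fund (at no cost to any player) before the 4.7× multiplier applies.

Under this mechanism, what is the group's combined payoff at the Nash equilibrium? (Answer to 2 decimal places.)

2620.16 thousand dollars

The effective private return per unit is now 4.7 × 1.81 / 7 = 1.2153 > 1, so every player's dominant strategy flips to full contribution.
At the Nash equilibrium everyone contributes 44. Group total payoff = 4.7 × 1.81 × 308 = 2620.16.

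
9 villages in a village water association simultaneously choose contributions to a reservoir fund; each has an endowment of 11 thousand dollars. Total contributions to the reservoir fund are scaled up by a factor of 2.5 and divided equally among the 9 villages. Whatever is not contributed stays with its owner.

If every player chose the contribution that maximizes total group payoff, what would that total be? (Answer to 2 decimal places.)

Each contributed unit returns 2.500 to the group as a whole (0.2778 to each of 9 players), which exceeds 1, so the social optimum is full contribution: group total = 2.500 × 99 = 247.50.

247.50 thousand dollars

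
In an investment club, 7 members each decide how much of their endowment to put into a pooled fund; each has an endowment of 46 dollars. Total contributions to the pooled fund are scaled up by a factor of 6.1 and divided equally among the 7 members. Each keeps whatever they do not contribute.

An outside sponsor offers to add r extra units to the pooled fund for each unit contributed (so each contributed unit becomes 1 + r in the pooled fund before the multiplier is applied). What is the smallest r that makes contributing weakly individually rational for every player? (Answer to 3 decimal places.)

0.148

With matching at rate r, one contributed unit becomes (1 + r) in the pooled fund and returns 6.1 × (1 + r) / 7 to the contributor.
Setting this equal to 1: 1 + r = 7/6.1 = 1.1475.
So the minimum matching rate is r = 1.1475 − 1 = 0.148.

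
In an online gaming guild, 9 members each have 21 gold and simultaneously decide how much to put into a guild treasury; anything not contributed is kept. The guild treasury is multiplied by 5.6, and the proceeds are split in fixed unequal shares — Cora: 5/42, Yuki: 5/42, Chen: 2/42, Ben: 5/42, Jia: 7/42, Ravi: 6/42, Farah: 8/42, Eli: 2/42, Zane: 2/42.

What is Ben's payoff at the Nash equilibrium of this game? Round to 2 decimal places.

A player with share s gets back 5.6·s per unit contributed, so full contribution is dominant for anyone with s > 1/5.6 = 0.1786 and zero contribution is dominant for anyone below.
Farah alone (share 8/42) is above the threshold, contributing 21; the remaining 8 contribute 0. Total contributed: 21.
Ben keeps 21 and receives 5.6 × 21 × 5/42 = 14.00 from the guild treasury, for a payoff of 35.00.

35.00 gold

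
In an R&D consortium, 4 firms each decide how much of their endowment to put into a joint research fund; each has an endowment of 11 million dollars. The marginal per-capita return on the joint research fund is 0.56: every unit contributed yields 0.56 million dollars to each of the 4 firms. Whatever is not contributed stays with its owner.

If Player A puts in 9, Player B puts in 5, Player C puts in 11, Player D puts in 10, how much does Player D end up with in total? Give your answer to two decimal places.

20.60 million dollars

Total contributed: 9 + 5 + 11 + 10 = 35.
Each receives 0.56 × 35 = 19.60 from the joint research fund.
Player D keeps 11 − 10 = 1, so Player D's payoff is 1 + 19.60 = 20.60.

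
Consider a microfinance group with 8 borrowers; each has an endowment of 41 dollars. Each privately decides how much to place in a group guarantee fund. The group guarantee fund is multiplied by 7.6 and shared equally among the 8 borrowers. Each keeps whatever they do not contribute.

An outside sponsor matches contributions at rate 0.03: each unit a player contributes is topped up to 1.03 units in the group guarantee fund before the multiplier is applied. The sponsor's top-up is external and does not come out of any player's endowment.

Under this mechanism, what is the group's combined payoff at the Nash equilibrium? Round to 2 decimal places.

The effective private return is 7.6 × 1.03 / 8 = 0.9785, which is still under 1, so the mechanism doesn't change anyone's dominant strategy: zero contribution.
At the Nash equilibrium no one contributes; group total payoff = 8 × 41 = 328.

328.00 dollars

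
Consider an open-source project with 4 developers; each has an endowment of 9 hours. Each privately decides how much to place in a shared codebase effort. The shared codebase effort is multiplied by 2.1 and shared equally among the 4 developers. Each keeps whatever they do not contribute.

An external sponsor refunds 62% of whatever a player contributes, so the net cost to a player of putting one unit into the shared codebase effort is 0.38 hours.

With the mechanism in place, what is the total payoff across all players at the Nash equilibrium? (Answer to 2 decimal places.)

97.92 hours

Under the mechanism each unit contributed yields (2.1/4) / 0.38 = 1.3816 back to its contributor per unit of net cost, which exceeds 1, making full contribution the dominant choice for everyone.
At the Nash equilibrium everyone contributes 9. Group total payoff = 4 × (9 × 0.62 + 2.1 × 9) = 97.92.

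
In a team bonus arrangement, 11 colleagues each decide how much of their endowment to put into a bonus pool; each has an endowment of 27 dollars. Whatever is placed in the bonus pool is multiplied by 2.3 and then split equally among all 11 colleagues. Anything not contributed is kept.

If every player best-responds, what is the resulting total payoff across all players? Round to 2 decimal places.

Each contributed unit returns 2.3/11 = 0.2091 to its contributor — below 1 — so contributing 0 is dominant for every player. At the Nash equilibrium everyone keeps their 27, and the group total is 11 × 27 = 297.

297.00 dollars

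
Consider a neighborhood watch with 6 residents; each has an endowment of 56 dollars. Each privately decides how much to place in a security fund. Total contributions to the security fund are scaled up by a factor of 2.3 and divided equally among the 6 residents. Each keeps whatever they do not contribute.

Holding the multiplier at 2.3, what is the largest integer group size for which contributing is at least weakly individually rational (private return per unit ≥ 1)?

2

Private return per unit is 2.3/(group size), which is ≥ 1 whenever the group size is ≤ 2.3.
The largest such integer is 2.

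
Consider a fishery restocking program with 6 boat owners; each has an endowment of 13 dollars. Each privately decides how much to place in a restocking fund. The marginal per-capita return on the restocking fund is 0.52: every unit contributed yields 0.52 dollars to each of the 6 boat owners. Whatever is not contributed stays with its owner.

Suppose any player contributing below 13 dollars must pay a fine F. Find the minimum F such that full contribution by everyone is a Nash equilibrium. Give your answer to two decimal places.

6.24 dollars

Given the others contribute fully, the best deviation is to contribute 0 (any partial contribution still incurs the fine and gives up units whose private return 0.52 is below 1).
Deviating from 13 to 0 saves 13 dollars but forfeits the deviator's share of the drop in the restocking fund: 0.52 × 13 = 6.76.
So the deviation gain is 13 − 6.76 = 6.24, and the fine must be at least 6.24 dollars to wipe it out.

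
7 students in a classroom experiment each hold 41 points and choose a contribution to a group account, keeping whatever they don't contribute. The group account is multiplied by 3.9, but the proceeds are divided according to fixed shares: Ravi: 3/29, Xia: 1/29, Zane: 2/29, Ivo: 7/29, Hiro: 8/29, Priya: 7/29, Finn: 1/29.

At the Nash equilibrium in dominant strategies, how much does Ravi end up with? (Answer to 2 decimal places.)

A player with share s gets back 3.9·s per unit contributed, so full contribution is dominant for anyone with s > 1/3.9 = 0.2564 and zero contribution is dominant for anyone below.
Hiro alone (share 8/29) is above the threshold, contributing 41; the remaining 6 contribute 0. Total contributed: 41.
Ravi keeps 41 and receives 3.9 × 41 × 3/29 = 16.54 from the group account, for a payoff of 57.54.

57.54 points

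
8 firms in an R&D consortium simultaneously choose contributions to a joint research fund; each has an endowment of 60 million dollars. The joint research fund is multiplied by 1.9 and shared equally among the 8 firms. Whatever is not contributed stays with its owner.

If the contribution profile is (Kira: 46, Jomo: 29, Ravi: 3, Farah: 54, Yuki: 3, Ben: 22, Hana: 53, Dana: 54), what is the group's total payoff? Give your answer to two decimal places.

Total contributed: 46 + 29 + 3 + 54 + 3 + 22 + 53 + 54 = 264; total kept: 8 × 60 − 264 = 216.
The joint research fund pays out 1.9 × 264 = 501.60 in aggregate.
Group total = 216 + 501.60 = 717.60.

717.60 million dollars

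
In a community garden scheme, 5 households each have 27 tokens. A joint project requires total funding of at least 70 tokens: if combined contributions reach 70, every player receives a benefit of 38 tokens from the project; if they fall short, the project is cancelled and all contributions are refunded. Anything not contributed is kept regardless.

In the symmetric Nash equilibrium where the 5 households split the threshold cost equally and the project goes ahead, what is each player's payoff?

Equal share of the threshold: 70/5 = 14.
At this profile no one gains by cutting their contribution: any cut drops the total below 70, the project is cancelled, contributions are refunded, and the deviator ends with 27, which is less than 27 − 14 + 38 = 51. Contributing more than 14 just wastes the excess. So contributing exactly 14 is a best response.
Each player's payoff: 27 − 14 + 38 = 51.

51 tokens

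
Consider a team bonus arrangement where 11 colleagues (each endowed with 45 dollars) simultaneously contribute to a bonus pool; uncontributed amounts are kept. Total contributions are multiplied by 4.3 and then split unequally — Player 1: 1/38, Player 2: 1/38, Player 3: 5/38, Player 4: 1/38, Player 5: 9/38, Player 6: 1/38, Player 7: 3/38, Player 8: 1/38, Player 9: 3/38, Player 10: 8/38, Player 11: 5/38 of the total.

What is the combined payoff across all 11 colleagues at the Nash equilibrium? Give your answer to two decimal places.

For player j, contributing a unit is worthwhile iff 4.3 × (j's share) ≥ 1, i.e. iff j's share is at least 0.2326.
The only share above 0.2326 is Player 5's 9/38, contributing 45; the remaining 10 contribute 0. Total contributed: 45.
The bonus pool pays out 4.3 × 45 = 193.50 in total (split across the unequal shares, but the aggregate is all that matters for the group sum).
The 10 free-riders keep 45 each, adding 450. Group total = 450 + 193.50 = 643.50.

643.50 dollars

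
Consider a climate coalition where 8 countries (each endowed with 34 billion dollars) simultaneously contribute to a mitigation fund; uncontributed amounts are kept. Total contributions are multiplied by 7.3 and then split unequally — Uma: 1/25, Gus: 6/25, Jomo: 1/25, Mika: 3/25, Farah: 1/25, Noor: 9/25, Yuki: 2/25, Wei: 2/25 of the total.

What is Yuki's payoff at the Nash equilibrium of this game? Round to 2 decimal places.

Each unit j contributes comes back to j as 7.3 × (j's share), so j prefers to contribute only if that share exceeds 1/7.3 = 0.1370; otherwise keeping the unit dominates.
The shares above 0.1370 belong to Gus and Noor, contributing 34 each; the remaining 6 contribute 0. Total contributed: 68.
Yuki keeps 34 and receives 7.3 × 68 × 2/25 = 39.71 from the mitigation fund, for a payoff of 73.71.

73.71 billion dollars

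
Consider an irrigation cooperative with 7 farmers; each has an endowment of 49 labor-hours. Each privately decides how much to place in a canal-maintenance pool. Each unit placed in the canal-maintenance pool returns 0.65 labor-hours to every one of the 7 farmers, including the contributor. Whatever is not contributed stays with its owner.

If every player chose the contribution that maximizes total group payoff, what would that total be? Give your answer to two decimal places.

Each contributed unit returns 4.550 to the group as a whole (0.65 to each of 7 players), which exceeds 1, so the social optimum is full contribution: group total = 4.550 × 343 = 1560.65.

1560.65 labor-hours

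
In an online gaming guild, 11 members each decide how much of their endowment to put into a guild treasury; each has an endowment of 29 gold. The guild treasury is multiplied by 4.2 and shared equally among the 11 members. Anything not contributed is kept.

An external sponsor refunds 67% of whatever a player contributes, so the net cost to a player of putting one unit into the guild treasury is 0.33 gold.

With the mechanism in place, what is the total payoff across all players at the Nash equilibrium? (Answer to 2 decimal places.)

1553.53 gold

With the mechanism, a contributed unit returns (4.2/11) / 0.33 = 1.1570 per unit of net cost to the contributor — now above 1 — so contributing fully is weakly dominant for every player.
At the Nash equilibrium everyone contributes 29. Group total payoff = 11 × (29 × 0.67 + 4.2 × 29) = 1553.53.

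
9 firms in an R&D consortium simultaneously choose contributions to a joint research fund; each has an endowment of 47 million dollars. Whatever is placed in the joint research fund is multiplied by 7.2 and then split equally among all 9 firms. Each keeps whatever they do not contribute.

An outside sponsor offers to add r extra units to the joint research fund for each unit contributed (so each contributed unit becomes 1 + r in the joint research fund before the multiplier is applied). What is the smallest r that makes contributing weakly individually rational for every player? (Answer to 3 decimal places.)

0.250

With matching at rate r, one contributed unit becomes (1 + r) in the joint research fund and returns 7.2 × (1 + r) / 9 to the contributor.
Setting this equal to 1: 1 + r = 9/7.2 = 1.2500.
So the minimum matching rate is r = 1.2500 − 1 = 0.250.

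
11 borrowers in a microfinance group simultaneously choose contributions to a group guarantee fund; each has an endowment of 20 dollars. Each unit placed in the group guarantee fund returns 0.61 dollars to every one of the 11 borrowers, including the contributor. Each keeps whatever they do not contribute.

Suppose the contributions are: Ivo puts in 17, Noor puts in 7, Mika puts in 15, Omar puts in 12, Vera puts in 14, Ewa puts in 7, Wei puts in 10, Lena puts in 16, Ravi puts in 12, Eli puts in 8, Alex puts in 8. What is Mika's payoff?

81.86 dollars

Total contributed: 17 + 7 + 15 + 12 + 14 + 7 + 10 + 16 + 12 + 8 + 8 = 126.
Each receives 0.61 × 126 = 76.86 from the group guarantee fund.
Mika keeps 20 − 15 = 5, so Mika's payoff is 5 + 76.86 = 81.86.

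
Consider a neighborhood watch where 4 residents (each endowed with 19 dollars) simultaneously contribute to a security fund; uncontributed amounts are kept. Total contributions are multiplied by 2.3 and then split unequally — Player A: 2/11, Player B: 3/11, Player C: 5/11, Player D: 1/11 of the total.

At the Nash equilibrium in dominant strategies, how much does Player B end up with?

30.92 dollars

Player j's private return per contributed unit is 2.3 × (j's share). Contributing is weakly dominant for j when that share is at least 1/2.3 = 0.4348, and contributing 0 is dominant otherwise.
Player C alone (share 5/11) is above the threshold, contributing 19; the remaining 3 contribute 0. Total contributed: 19.
Player B keeps 19 and receives 2.3 × 19 × 3/11 = 11.92 from the security fund, for a payoff of 30.92.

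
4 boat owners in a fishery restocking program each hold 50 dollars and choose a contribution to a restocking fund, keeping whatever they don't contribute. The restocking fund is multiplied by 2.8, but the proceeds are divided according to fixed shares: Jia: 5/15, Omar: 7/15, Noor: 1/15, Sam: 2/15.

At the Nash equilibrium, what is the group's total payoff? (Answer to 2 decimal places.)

For player j, contributing a unit is worthwhile iff 2.8 × (j's share) ≥ 1, i.e. iff j's share is at least 0.3571.
Omar alone (share 7/15) is above the threshold, contributing 50; the remaining 3 contribute 0. Total contributed: 50.
The restocking fund pays out 2.8 × 50 = 140.00 in total (split across the unequal shares, but the aggregate is all that matters for the group sum).
The 3 free-riders keep 50 each, adding 150. Group total = 150 + 140.00 = 290.00.

290.00 dollars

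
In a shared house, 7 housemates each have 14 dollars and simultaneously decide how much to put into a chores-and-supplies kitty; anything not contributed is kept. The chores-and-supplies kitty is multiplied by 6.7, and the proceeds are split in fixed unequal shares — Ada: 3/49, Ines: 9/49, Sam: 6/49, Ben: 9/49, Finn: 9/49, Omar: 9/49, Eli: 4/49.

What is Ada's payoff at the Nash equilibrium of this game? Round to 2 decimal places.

Each unit j contributes comes back to j as 6.7 × (j's share), so j prefers to contribute only if that share exceeds 1/6.7 = 0.1493; otherwise keeping the unit dominates.
The shares above 0.1493 belong to Ines, Ben, Finn and Omar, contributing 14 each; the remaining 3 contribute 0. Total contributed: 56.
Ada keeps 14 and receives 6.7 × 56 × 3/49 = 22.97 from the chores-and-supplies kitty, for a payoff of 36.97.

36.97 dollars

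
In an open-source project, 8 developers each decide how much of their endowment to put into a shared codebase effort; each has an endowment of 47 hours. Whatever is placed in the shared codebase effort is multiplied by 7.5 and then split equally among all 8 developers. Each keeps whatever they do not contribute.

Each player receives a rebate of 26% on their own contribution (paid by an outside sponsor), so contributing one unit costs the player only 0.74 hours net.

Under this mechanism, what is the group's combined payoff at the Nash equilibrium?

The effective private return per unit is now (7.5/8) / 0.74 = 1.2669 > 1, so every player's dominant strategy flips to full contribution.
At the Nash equilibrium everyone contributes 47. Group total payoff = 8 × (47 × 0.26 + 7.5 × 47) = 2917.76.

2917.76 hours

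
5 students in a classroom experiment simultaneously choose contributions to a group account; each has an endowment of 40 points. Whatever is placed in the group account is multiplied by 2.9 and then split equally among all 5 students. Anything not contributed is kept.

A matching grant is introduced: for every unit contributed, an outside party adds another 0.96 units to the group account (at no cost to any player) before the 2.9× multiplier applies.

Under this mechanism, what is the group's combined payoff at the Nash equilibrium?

The effective private return per unit is now 2.9 × 1.96 / 5 = 1.1368 > 1, so every player's dominant strategy flips to full contribution.
So the Nash equilibrium is full contribution by all 5; the group earns 2.9 × 1.96 × 200 = 1136.80.

1136.80 points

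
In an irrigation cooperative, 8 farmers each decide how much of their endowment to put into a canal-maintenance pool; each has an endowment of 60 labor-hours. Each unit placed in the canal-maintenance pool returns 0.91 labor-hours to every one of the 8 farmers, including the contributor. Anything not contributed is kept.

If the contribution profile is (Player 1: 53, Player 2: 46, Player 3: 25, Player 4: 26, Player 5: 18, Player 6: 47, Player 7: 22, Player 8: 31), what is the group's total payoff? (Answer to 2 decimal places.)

Total contributed: 53 + 46 + 25 + 26 + 18 + 47 + 22 + 31 = 268; total kept: 8 × 60 − 268 = 212.
The canal-maintenance pool pays out 0.91 × 8 × 268 = 1951.04 in aggregate.
Group total = 212 + 1951.04 = 2163.04.

2163.04 labor-hours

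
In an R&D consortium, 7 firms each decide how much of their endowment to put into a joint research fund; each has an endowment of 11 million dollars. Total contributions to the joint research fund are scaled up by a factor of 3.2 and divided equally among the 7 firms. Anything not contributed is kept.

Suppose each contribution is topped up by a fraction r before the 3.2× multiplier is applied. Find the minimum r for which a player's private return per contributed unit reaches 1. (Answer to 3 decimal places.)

With matching at rate r, one contributed unit becomes (1 + r) in the joint research fund and returns 3.2 × (1 + r) / 7 to the contributor.
Setting this equal to 1: 1 + r = 7/3.2 = 2.1875.
So the minimum matching rate is r = 2.1875 − 1 = 1.188.

1.188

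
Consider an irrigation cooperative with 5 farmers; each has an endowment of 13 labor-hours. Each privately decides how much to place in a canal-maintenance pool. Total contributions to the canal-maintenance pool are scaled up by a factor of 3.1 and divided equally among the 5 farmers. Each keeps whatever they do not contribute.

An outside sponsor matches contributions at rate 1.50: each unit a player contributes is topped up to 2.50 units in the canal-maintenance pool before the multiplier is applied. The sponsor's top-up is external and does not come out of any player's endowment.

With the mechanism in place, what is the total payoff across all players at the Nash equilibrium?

Under the mechanism each unit contributed yields 3.1 × 2.50 / 5 = 1.5500 back to its contributor per unit of net cost, which exceeds 1, making full contribution the dominant choice for everyone.
At the Nash equilibrium everyone contributes 13. Group total payoff = 3.1 × 2.50 × 65 = 503.75.

503.75 labor-hours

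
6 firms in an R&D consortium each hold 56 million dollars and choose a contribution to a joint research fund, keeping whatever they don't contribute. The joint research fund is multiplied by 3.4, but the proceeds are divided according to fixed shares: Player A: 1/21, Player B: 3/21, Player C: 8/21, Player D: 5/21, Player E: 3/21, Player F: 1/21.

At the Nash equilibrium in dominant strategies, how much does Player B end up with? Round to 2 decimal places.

Player j's private return per contributed unit is 3.4 × (j's share). Contributing is weakly dominant for j when that share is at least 1/3.4 = 0.2941, and contributing 0 is dominant otherwise.
The only share above 0.2941 is Player C's 8/21, contributing 56; the remaining 5 contribute 0. Total contributed: 56.
Player B keeps 56 and receives 3.4 × 56 × 3/21 = 27.20 from the joint research fund, for a payoff of 83.20.

83.20 million dollars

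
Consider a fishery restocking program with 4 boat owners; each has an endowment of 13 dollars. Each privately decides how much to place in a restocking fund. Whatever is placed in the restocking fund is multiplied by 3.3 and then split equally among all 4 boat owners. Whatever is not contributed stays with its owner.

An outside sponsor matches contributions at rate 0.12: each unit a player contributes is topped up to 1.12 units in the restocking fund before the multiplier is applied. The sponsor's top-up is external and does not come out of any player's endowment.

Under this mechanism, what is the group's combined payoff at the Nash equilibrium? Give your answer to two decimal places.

The effective private return is 3.3 × 1.12 / 4 = 0.9240, which is still under 1, so the mechanism doesn't change anyone's dominant strategy: zero contribution.
Everyone keeps their endowment and the group total is 4 × 13 = 52.

52.00 dollars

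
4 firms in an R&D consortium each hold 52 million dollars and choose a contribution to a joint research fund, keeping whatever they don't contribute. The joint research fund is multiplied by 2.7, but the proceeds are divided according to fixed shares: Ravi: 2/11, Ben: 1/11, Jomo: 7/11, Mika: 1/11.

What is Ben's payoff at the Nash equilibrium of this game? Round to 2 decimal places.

Each unit j contributes comes back to j as 2.7 × (j's share), so j prefers to contribute only if that share exceeds 1/2.7 = 0.3704; otherwise keeping the unit dominates.
Jomo alone (share 7/11) is above the threshold, contributing 52; the remaining 3 contribute 0. Total contributed: 52.
Ben keeps 52 and receives 2.7 × 52 × 1/11 = 12.76 from the joint research fund, for a payoff of 64.76.

64.76 million dollars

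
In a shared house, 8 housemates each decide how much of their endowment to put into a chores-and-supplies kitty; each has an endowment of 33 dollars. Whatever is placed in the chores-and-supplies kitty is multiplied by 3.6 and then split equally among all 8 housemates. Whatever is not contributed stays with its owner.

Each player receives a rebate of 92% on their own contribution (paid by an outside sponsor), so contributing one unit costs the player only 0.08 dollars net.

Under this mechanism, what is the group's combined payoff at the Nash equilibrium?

1193.28 dollars

The effective private return per unit is now (3.6/8) / 0.08 = 5.6250 > 1, so every player's dominant strategy flips to full contribution.
At the Nash equilibrium everyone contributes 33. Group total payoff = 8 × (33 × 0.92 + 3.6 × 33) = 1193.28.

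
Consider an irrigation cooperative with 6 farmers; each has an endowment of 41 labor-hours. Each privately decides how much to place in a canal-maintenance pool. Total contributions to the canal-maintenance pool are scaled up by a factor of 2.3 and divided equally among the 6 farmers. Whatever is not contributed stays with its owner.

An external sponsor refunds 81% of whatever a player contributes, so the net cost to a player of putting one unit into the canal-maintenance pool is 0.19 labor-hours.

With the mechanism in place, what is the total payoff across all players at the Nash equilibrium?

Under the mechanism each unit contributed yields (2.3/6) / 0.19 = 2.0175 back to its contributor per unit of net cost, which exceeds 1, making full contribution the dominant choice for everyone.
At the Nash equilibrium everyone contributes 41. Group total payoff = 6 × (41 × 0.81 + 2.3 × 41) = 765.06.

765.06 labor-hours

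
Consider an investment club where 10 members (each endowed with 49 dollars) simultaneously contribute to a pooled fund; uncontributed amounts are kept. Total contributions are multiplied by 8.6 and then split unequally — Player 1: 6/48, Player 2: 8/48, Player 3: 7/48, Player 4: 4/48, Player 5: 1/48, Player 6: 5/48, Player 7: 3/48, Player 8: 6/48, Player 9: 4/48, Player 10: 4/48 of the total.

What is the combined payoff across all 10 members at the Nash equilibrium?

For player j, contributing a unit is worthwhile iff 8.6 × (j's share) ≥ 1, i.e. iff j's share is at least 0.1163.
Player 1, Player 2, Player 3 and Player 8 clear that bar, contributing 49 each; the remaining 6 contribute 0. Total contributed: 196.
The pooled fund pays out 8.6 × 196 = 1685.60 in total (split across the unequal shares, but the aggregate is all that matters for the group sum).
The 6 free-riders keep 49 each, adding 294. Group total = 294 + 1685.60 = 1979.60.

1979.60 dollars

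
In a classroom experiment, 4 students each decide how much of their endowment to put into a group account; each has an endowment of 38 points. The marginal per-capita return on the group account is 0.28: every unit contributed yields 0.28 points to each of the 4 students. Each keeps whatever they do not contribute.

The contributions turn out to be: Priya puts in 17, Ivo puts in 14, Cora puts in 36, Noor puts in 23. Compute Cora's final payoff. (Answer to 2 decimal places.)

27.20 points

Total contributed: 17 + 14 + 36 + 23 = 90.
Each receives 0.28 × 90 = 25.20 from the group account.
Cora keeps 38 − 36 = 2, so Cora's payoff is 2 + 25.20 = 27.20.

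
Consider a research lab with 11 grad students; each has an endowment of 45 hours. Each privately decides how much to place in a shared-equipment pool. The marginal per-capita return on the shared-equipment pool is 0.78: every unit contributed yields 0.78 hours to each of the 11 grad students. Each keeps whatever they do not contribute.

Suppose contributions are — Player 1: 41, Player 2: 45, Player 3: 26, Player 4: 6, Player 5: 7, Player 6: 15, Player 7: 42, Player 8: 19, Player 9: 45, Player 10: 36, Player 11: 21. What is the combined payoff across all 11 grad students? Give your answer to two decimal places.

Total contributed: 41 + 45 + 26 + 6 + 7 + 15 + 42 + 19 + 45 + 36 + 21 = 303; total kept: 11 × 45 − 303 = 192.
The shared-equipment pool pays out 0.78 × 11 × 303 = 2599.74 in aggregate.
Group total = 192 + 2599.74 = 2791.74.

2791.74 hours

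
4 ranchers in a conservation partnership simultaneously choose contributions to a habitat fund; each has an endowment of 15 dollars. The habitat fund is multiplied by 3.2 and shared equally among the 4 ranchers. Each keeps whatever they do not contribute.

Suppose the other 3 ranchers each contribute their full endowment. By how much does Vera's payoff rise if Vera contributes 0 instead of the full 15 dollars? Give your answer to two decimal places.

3.00 dollars

Switching from a contribution of 15 to 0 lets Vera keep an extra 15 dollars, but lowers the habitat fund by 15, which costs Vera their own share of that drop: 3.2/4 × 15 = 12.00.
Net gain = 15 − 12.00 = 3.00. The private return per contributed unit (0.8000) is below 1, so free-riding is indeed the best response regardless of what the others do.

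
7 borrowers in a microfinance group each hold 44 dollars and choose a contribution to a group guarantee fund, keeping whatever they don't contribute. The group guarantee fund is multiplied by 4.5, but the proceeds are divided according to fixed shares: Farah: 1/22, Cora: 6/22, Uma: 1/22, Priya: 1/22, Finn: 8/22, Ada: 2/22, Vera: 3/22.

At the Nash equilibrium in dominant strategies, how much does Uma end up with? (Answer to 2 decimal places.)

For player j, contributing a unit is worthwhile iff 4.5 × (j's share) ≥ 1, i.e. iff j's share is at least 0.2222.
Cora and Finn clear that bar, contributing 44 each; the remaining 5 contribute 0. Total contributed: 88.
Uma keeps 44 and receives 4.5 × 88 × 1/22 = 18.00 from the group guarantee fund, for a payoff of 62.00.

62.00 dollars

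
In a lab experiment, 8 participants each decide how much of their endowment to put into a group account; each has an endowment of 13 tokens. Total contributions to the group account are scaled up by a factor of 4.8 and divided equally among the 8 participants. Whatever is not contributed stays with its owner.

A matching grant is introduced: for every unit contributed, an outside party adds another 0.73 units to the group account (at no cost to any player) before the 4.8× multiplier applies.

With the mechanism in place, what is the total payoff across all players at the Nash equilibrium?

863.62 tokens

With the mechanism, a contributed unit returns 4.8 × 1.73 / 8 = 1.0380 per unit of net cost to the contributor — now above 1 — so contributing fully is weakly dominant for every player.
At the Nash equilibrium everyone contributes 13. Group total payoff = 4.8 × 1.73 × 104 = 863.62.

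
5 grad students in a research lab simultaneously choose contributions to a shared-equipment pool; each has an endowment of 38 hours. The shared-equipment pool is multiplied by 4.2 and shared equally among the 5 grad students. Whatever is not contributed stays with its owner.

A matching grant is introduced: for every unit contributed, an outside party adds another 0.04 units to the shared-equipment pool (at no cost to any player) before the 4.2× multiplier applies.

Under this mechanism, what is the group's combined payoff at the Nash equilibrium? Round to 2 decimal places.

The effective private return is 4.2 × 1.04 / 5 = 0.8736, which is still under 1, so the mechanism doesn't change anyone's dominant strategy: zero contribution.
At the Nash equilibrium no one contributes; group total payoff = 5 × 38 = 190.

190.00 hours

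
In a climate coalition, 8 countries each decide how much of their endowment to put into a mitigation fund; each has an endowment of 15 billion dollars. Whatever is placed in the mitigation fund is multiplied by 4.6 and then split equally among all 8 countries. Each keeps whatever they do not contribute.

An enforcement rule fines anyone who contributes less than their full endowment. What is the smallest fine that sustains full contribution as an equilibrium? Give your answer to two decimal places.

6.38 billion dollars

Given the others contribute fully, the best deviation is to contribute 0 (any partial contribution still incurs the fine and gives up units whose private return 0.5750 is below 1).
Deviating from 15 to 0 saves 15 billion dollars but forfeits the deviator's share of the drop in the mitigation fund: 4.6/8 × 15 = 8.62.
So the deviation gain is 15 − 8.62 = 6.38, and the fine must be at least 6.38 billion dollars to wipe it out.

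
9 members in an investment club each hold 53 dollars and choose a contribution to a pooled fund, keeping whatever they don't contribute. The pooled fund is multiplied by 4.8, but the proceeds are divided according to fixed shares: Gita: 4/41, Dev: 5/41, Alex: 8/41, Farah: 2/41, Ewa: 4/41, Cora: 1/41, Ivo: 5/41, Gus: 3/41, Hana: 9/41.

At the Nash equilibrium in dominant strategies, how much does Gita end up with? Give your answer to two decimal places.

77.82 dollars

For player j, contributing a unit is worthwhile iff 4.8 × (j's share) ≥ 1, i.e. iff j's share is at least 0.2083.
Hana alone (share 9/41) is above the threshold, contributing 53; the remaining 8 contribute 0. Total contributed: 53.
Gita keeps 53 and receives 4.8 × 53 × 4/41 = 24.82 from the pooled fund, for a payoff of 77.82.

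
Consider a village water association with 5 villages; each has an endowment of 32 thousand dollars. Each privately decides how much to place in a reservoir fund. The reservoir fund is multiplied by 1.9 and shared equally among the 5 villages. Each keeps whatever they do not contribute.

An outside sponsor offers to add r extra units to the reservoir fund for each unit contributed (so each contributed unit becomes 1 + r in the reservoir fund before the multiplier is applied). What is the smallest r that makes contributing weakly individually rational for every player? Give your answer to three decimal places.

1.632

With matching at rate r, one contributed unit becomes (1 + r) in the reservoir fund and returns 1.9 × (1 + r) / 5 to the contributor.
Setting this equal to 1: 1 + r = 5/1.9 = 2.6316.
So the minimum matching rate is r = 2.6316 − 1 = 1.632.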